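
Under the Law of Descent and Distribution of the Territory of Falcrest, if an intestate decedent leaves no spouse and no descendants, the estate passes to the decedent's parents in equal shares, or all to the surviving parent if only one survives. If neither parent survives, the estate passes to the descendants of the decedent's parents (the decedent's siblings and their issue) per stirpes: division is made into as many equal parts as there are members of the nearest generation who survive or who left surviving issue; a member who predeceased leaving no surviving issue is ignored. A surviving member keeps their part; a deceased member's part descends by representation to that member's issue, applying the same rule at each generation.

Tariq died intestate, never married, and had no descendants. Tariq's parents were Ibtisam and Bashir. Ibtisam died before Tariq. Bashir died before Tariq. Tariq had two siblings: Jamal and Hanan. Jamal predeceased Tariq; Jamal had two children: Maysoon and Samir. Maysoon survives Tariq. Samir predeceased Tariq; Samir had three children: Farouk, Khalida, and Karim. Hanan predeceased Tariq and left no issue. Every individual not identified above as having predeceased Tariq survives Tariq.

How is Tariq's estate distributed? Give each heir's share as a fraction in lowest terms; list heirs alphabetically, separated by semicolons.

Neither parent survives and there are no descendants, so the estate passes to Tariq's siblings and their issue per stirpes.
Hanan left no surviving issue, so that branch lapses and is disregarded.
Jamal's line is the sole branch at this level, so the full 1 passes to Jamal's issue by representation.
The estate is divided into 2 equal shares of 1/2 among Maysoon, Samir.
Maysoon is living and takes 1/2.
Samir predeceased; the 1/2 allotted to Samir's branch passes to Samir's issue by representation.
The 1/2 is divided into 3 equal shares of 1/6 among Farouk, Khalida, Karim.
Farouk is living and takes 1/6.
Khalida is living and takes 1/6.
Karim is living and takes 1/6.

Farouk 1/6; Karim 1/6; Khalida 1/6; Maysoon 1/2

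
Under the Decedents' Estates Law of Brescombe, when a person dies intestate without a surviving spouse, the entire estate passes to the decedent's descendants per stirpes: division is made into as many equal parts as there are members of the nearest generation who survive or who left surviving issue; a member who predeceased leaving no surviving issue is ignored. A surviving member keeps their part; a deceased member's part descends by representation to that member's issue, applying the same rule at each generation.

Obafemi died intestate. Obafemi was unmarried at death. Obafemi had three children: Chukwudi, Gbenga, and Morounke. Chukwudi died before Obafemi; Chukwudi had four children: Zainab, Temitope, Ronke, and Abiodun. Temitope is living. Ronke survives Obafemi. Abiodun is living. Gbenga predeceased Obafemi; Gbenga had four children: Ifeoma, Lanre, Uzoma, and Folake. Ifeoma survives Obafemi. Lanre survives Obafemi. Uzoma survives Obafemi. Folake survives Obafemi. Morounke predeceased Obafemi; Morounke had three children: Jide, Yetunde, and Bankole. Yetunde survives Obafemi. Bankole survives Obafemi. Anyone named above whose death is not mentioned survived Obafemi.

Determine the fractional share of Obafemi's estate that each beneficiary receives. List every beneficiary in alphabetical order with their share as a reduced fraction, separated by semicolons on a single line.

Abiodun 1/12; Bankole 1/9; Folake 1/12; Ifeoma 1/12; Jide 1/9; Lanre 1/12; Ronke 1/12; Temitope 1/12; Uzoma 1/12; Yetunde 1/9; Zainab 1/12

There is no surviving spouse, so the entire estate passes to Obafemi's descendants per stirpes.
The estate is divided into 3 equal shares of 1/3 among Chukwudi, Gbenga, Morounke.
Chukwudi predeceased; the 1/3 allotted to Chukwudi's branch passes to Chukwudi's issue by representation.
The 1/3 is divided into 4 equal shares of 1/12 among Zainab, Temitope, Ronke, Abiodun.
Zainab is living and takes 1/12.
Temitope is living and takes 1/12.
Ronke is living and takes 1/12.
Abiodun is living and takes 1/12.
Gbenga predeceased; the 1/3 allotted to Gbenga's branch passes to Gbenga's issue by representation.
The 1/3 is divided into 4 equal shares of 1/12 among Ifeoma, Lanre, Uzoma, Folake.
Ifeoma is living and takes 1/12.
Lanre is living and takes 1/12.
Uzoma is living and takes 1/12.
Folake is living and takes 1/12.
Morounke predeceased; the 1/3 allotted to Morounke's branch passes to Morounke's issue by representation.
The 1/3 is divided into 3 equal shares of 1/9 among Jide, Yetunde, Bankole.
Jide is living and takes 1/9.
Yetunde is living and takes 1/9.
Bankole is living and takes 1/9.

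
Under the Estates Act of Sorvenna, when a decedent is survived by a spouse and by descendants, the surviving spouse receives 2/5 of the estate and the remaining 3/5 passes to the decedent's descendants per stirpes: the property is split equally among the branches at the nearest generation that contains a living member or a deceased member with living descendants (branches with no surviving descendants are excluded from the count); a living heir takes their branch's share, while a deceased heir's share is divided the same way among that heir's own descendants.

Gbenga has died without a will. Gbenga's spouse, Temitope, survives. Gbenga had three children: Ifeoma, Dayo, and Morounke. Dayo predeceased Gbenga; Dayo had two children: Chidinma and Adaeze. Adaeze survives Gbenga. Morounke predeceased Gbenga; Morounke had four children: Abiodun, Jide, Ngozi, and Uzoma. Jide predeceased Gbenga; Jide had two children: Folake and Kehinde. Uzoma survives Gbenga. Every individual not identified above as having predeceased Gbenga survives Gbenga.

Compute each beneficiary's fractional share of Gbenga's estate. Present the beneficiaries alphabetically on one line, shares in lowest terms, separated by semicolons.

Temitope, as surviving spouse, takes 2/5.
The remaining 3/5 passes to Gbenga's descendants per stirpes.
The 3/5 is divided into 3 equal shares of 1/5 among Ifeoma, Dayo, Morounke.
Ifeoma is living and takes 1/5.
Dayo predeceased; the 1/5 allotted to Dayo's branch passes to Dayo's issue by representation.
The 1/5 is divided into 2 equal shares of 1/10 among Chidinma, Adaeze.
Chidinma is living and takes 1/10.
Adaeze is living and takes 1/10.
Morounke predeceased; the 1/5 allotted to Morounke's branch passes to Morounke's issue by representation.
The 1/5 is divided into 4 equal shares of 1/20 among Abiodun, Jide, Ngozi, Uzoma.
Abiodun is living and takes 1/20.
Jide predeceased; the 1/20 allotted to Jide's branch passes to Jide's issue by representation.
The 1/20 is divided into 2 equal shares of 1/40 among Folake, Kehinde.
Folake is living and takes 1/40.
Kehinde is living and takes 1/40.
Ngozi is living and takes 1/20.
Uzoma is living and takes 1/20.

Abiodun 1/20; Adaeze 1/10; Chidinma 1/10; Folake 1/40; Ifeoma 1/5; Kehinde 1/40; Ngozi 1/20; Temitope 2/5; Uzoma 1/20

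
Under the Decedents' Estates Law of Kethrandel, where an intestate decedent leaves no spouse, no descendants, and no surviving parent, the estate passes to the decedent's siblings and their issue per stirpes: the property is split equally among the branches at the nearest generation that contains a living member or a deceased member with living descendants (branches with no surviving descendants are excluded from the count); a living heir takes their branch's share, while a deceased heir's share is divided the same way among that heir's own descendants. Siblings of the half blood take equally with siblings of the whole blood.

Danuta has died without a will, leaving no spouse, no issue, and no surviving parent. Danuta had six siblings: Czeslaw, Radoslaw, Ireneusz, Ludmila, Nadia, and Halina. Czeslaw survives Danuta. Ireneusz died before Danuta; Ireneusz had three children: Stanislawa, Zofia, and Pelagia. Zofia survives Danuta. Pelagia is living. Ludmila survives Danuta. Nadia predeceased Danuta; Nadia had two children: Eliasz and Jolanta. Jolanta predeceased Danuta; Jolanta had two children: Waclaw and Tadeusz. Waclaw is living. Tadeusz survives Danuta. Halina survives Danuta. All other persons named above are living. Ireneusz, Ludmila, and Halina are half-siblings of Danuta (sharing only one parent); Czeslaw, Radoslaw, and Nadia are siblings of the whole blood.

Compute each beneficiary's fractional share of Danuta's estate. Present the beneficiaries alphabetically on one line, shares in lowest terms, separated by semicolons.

No spouse, descendants, or parent survives, so the estate passes to Danuta's siblings per stirpes.
Half-blood and whole-blood siblings take equally under the stated rule.
The estate is divided into 6 equal shares of 1/6 among Czeslaw, Radoslaw, Ireneusz, Ludmila, Nadia, Halina.
Czeslaw is living and takes 1/6.
Radoslaw is living and takes 1/6.
Ireneusz predeceased; the 1/6 allotted to Ireneusz's branch passes to Ireneusz's issue by representation.
The 1/6 is divided into 3 equal shares of 1/18 among Stanislawa, Zofia, Pelagia.
Stanislawa is living and takes 1/18.
Zofia is living and takes 1/18.
Pelagia is living and takes 1/18.
Ludmila is living and takes 1/6.
Nadia predeceased; the 1/6 allotted to Nadia's branch passes to Nadia's issue by representation.
The 1/6 is divided into 2 equal shares of 1/12 among Eliasz, Jolanta.
Eliasz is living and takes 1/12.
Jolanta predeceased; the 1/12 allotted to Jolanta's branch passes to Jolanta's issue by representation.
The 1/12 is divided into 2 equal shares of 1/24 among Waclaw, Tadeusz.
Waclaw is living and takes 1/24.
Tadeusz is living and takes 1/24.
Halina is living and takes 1/6.

Czeslaw 1/6; Eliasz 1/12; Halina 1/6; Ludmila 1/6; Pelagia 1/18; Radoslaw 1/6; Stanislawa 1/18; Tadeusz 1/24; Waclaw 1/24; Zofia 1/18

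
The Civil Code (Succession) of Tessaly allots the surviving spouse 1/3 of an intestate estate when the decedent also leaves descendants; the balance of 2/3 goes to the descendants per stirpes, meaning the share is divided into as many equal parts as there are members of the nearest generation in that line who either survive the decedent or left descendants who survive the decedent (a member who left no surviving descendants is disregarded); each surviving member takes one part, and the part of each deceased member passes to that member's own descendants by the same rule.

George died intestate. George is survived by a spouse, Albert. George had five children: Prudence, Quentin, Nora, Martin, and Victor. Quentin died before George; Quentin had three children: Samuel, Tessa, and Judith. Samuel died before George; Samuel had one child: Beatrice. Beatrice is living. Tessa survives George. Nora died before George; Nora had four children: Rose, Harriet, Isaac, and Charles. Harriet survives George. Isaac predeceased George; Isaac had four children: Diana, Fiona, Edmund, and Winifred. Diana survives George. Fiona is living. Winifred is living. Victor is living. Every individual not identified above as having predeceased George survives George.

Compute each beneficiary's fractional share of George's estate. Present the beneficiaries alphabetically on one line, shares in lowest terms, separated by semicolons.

Albert, as surviving spouse, takes 1/3.
The remaining 2/3 passes to George's descendants per stirpes.
The 2/3 is divided into 5 equal shares of 2/15 among Prudence, Quentin, Nora, Martin, Victor.
Prudence is living and takes 2/15.
Quentin predeceased; the 2/15 allotted to Quentin's branch passes to Quentin's issue by representation.
The 2/15 is divided into 3 equal shares of 2/45 among Samuel, Tessa, Judith.
Samuel predeceased; the 2/45 allotted to Samuel's branch passes to Samuel's issue by representation.
Beatrice is the sole taker at this level and receives the full 2/45.
Tessa is living and takes 2/45.
Judith is living and takes 2/45.
Nora predeceased; the 2/15 allotted to Nora's branch passes to Nora's issue by representation.
The 2/15 is divided into 4 equal shares of 1/30 among Rose, Harriet, Isaac, Charles.
Rose is living and takes 1/30.
Harriet is living and takes 1/30.
Isaac predeceased; the 1/30 allotted to Isaac's branch passes to Isaac's issue by representation.
The 1/30 is divided into 4 equal shares of 1/120 among Diana, Fiona, Edmund, Winifred.
Diana is living and takes 1/120.
Fiona is living and takes 1/120.
Edmund is living and takes 1/120.
Winifred is living and takes 1/120.
Charles is living and takes 1/30.
Martin is living and takes 2/15.
Victor is living and takes 2/15.

Albert 1/3; Beatrice 2/45; Charles 1/30; Diana 1/120; Edmund 1/120; Fiona 1/120; Harriet 1/30; Judith 2/45; Martin 2/15; Prudence 2/15; Rose 1/30; Tessa 2/45; Victor 2/15; Winifred 1/120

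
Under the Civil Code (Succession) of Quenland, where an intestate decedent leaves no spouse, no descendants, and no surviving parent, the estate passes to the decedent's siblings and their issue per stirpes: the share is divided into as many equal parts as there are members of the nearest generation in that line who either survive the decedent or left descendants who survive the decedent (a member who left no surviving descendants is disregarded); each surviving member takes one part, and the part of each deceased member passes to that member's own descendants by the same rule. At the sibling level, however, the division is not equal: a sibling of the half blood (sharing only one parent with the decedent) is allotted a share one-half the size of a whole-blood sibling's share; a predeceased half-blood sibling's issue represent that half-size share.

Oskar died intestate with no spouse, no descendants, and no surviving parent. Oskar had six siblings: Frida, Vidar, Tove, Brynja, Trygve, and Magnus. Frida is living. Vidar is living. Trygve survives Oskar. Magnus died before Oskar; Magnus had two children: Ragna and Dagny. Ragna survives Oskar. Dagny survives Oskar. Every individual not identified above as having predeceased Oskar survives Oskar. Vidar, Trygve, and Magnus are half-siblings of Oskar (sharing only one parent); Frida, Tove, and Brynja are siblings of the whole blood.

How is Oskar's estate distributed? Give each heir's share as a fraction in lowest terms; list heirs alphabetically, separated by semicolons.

No spouse, descendants, or parent survives, so the estate passes to Oskar's siblings per stirpes.
Half-blood siblings count for one-half the weight of whole-blood siblings at the initial division.
Dividing 1 in proportion to weights (total weight 9/2): Frida (weight 1) → 2/9; Vidar (weight 1/2) → 1/9; Tove (weight 1) → 2/9; Brynja (weight 1) → 2/9; Trygve (weight 1/2) → 1/9; Magnus (weight 1/2) → 1/9.
Frida is living and takes 2/9.
Vidar is living and takes 1/9.
Tove is living and takes 2/9.
Brynja is living and takes 2/9.
Trygve is living and takes 1/9.
Magnus predeceased; the 1/9 allotted to Magnus's branch passes to Magnus's issue by representation.
The 1/9 is divided into 2 equal shares of 1/18 among Ragna, Dagny.
Ragna is living and takes 1/18.
Dagny is living and takes 1/18.

Brynja 2/9; Dagny 1/18; Frida 2/9; Ragna 1/18; Tove 2/9; Trygve 1/9; Vidar 1/9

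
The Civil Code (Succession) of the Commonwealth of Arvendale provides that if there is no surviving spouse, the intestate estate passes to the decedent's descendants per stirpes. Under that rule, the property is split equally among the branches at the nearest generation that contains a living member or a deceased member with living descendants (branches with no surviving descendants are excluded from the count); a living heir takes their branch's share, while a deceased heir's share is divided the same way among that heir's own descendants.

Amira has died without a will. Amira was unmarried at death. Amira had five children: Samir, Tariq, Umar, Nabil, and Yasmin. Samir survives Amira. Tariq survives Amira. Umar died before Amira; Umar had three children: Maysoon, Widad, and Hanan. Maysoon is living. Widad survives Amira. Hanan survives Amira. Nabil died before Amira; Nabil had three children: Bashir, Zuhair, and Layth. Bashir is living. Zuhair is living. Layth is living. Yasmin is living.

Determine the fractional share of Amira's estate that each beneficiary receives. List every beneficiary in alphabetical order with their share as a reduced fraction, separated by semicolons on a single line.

Bashir 1/15; Hanan 1/15; Layth 1/15; Maysoon 1/15; Samir 1/5; Tariq 1/5; Widad 1/15; Yasmin 1/5; Zuhair 1/15

There is no surviving spouse, so the entire estate passes to Amira's descendants per stirpes.
The estate is divided into 5 equal shares of 1/5 among Samir, Tariq, Umar, Nabil, Yasmin.
Samir is living and takes 1/5.
Tariq is living and takes 1/5.
Umar predeceased; the 1/5 allotted to Umar's branch passes to Umar's issue by representation.
The 1/5 is divided into 3 equal shares of 1/15 among Maysoon, Widad, Hanan.
Maysoon is living and takes 1/15.
Widad is living and takes 1/15.
Hanan is living and takes 1/15.
Nabil predeceased; the 1/5 allotted to Nabil's branch passes to Nabil's issue by representation.
The 1/5 is divided into 3 equal shares of 1/15 among Bashir, Zuhair, Layth.
Bashir is living and takes 1/15.
Zuhair is living and takes 1/15.
Layth is living and takes 1/15.
Yasmin is living and takes 1/5.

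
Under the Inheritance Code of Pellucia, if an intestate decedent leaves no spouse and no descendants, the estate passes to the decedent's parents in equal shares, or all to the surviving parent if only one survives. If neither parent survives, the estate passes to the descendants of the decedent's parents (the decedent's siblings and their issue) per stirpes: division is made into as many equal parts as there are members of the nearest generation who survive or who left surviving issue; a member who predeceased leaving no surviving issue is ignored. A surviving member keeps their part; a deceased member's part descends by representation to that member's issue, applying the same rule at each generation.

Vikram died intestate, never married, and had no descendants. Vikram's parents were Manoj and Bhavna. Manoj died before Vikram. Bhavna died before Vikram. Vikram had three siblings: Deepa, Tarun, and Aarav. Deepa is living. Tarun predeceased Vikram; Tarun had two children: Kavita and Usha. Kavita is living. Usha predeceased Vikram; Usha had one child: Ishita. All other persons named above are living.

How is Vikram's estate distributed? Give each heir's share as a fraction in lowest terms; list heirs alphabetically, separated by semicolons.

Neither parent survives and there are no descendants, so the estate passes to Vikram's siblings and their issue per stirpes.
The estate is divided into 3 equal shares of 1/3 among Deepa, Tarun, Aarav.
Deepa is living and takes 1/3.
Tarun predeceased; the 1/3 allotted to Tarun's branch passes to Tarun's issue by representation.
The 1/3 is divided into 2 equal shares of 1/6 among Kavita, Usha.
Kavita is living and takes 1/6.
Usha predeceased; the 1/6 allotted to Usha's branch passes to Usha's issue by representation.
Ishita is the sole taker at this level and receives the full 1/6.
Aarav is living and takes 1/3.

Aarav 1/3; Deepa 1/3; Ishita 1/6; Kavita 1/6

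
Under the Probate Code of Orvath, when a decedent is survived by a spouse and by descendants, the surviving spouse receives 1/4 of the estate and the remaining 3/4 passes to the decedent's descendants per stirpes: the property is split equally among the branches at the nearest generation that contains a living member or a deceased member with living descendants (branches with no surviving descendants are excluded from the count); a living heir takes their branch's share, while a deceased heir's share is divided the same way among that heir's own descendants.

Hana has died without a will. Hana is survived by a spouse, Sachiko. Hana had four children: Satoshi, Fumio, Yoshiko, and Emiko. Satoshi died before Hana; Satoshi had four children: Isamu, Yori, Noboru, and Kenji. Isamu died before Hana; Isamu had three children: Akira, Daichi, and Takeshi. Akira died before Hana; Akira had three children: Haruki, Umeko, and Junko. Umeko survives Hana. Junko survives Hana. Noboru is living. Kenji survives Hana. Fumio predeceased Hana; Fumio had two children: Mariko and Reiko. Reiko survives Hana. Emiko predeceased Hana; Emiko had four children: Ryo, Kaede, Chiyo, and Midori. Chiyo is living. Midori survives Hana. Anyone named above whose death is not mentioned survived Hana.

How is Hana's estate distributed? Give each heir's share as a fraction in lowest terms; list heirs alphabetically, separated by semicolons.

Sachiko, as surviving spouse, takes 1/4.
The remaining 3/4 passes to Hana's descendants per stirpes.
The 3/4 is divided into 4 equal shares of 3/16 among Satoshi, Fumio, Yoshiko, Emiko.
Satoshi predeceased; the 3/16 allotted to Satoshi's branch passes to Satoshi's issue by representation.
The 3/16 is divided into 4 equal shares of 3/64 among Isamu, Yori, Noboru, Kenji.
Isamu predeceased; the 3/64 allotted to Isamu's branch passes to Isamu's issue by representation.
The 3/64 is divided into 3 equal shares of 1/64 among Akira, Daichi, Takeshi.
Akira predeceased; the 1/64 allotted to Akira's branch passes to Akira's issue by representation.
The 1/64 is divided into 3 equal shares of 1/192 among Haruki, Umeko, Junko.
Haruki is living and takes 1/192.
Umeko is living and takes 1/192.
Junko is living and takes 1/192.
Daichi is living and takes 1/64.
Takeshi is living and takes 1/64.
Yori is living and takes 3/64.
Noboru is living and takes 3/64.
Kenji is living and takes 3/64.
Fumio predeceased; the 3/16 allotted to Fumio's branch passes to Fumio's issue by representation.
The 3/16 is divided into 2 equal shares of 3/32 among Mariko, Reiko.
Mariko is living and takes 3/32.
Reiko is living and takes 3/32.
Yoshiko is living and takes 3/16.
Emiko predeceased; the 3/16 allotted to Emiko's branch passes to Emiko's issue by representation.
The 3/16 is divided into 4 equal shares of 3/64 among Ryo, Kaede, Chiyo, Midori.
Ryo is living and takes 3/64.
Kaede is living and takes 3/64.
Chiyo is living and takes 3/64.
Midori is living and takes 3/64.

Chiyo 3/64; Daichi 1/64; Haruki 1/192; Junko 1/192; Kaede 3/64; Kenji 3/64; Mariko 3/32; Midori 3/64; Noboru 3/64; Reiko 3/32; Ryo 3/64; Sachiko 1/4; Takeshi 1/64; Umeko 1/192; Yori 3/64; Yoshiko 3/16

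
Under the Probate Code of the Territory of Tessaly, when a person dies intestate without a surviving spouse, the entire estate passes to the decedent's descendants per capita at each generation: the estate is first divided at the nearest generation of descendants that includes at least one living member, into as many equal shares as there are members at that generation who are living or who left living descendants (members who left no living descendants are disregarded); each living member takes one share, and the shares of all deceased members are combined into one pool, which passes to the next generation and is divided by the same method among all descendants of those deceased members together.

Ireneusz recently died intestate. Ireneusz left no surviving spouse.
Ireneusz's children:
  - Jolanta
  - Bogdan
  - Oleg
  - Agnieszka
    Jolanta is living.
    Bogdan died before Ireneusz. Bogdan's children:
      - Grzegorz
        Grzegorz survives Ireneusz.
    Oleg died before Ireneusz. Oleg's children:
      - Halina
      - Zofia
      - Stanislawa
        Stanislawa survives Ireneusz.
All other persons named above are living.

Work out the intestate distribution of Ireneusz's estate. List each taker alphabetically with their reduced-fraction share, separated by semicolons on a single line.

There is no surviving spouse, so the entire estate passes to Ireneusz's descendants per capita at each generation.
At generation 1 (Jolanta, Bogdan, Oleg, Agnieszka) there are 4 shares of (1)/4 = 1/4 each.
Living: Jolanta and Agnieszka — each takes 1/4.
Deceased: Bogdan and Oleg. Their combined 1/2 is pooled and carried to generation 2.
At generation 2 (Grzegorz, Halina, Zofia, Stanislawa) there are 4 shares of (1/2)/4 = 1/8 each.
Living: Grzegorz, Halina, Zofia, and Stanislawa — each takes 1/8.

Agnieszka 1/4; Grzegorz 1/8; Halina 1/8; Jolanta 1/4; Stanislawa 1/8; Zofia 1/8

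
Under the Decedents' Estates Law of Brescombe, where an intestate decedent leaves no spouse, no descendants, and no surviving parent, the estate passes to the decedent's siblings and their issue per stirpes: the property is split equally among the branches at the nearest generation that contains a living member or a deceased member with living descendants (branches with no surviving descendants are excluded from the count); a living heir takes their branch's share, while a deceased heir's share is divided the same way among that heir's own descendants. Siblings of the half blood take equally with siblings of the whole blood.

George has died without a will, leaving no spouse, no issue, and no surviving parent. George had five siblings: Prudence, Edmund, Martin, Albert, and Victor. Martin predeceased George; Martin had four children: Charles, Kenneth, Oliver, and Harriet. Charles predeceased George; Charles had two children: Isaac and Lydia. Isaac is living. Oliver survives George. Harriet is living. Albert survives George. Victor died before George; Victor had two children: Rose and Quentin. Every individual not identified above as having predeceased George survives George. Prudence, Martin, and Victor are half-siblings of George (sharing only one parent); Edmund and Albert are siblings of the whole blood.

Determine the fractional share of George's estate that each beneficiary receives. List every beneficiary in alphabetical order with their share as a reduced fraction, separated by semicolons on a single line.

Albert 1/5; Edmund 1/5; Harriet 1/20; Isaac 1/40; Kenneth 1/20; Lydia 1/40; Oliver 1/20; Prudence 1/5; Quentin 1/10; Rose 1/10

No spouse, descendants, or parent survives, so the estate passes to George's siblings per stirpes.
Half-blood and whole-blood siblings take equally under the stated rule.
The estate is divided into 5 equal shares of 1/5 among Prudence, Edmund, Martin, Albert, Victor.
Prudence is living and takes 1/5.
Edmund is living and takes 1/5.
Martin predeceased; the 1/5 allotted to Martin's branch passes to Martin's issue by representation.
The 1/5 is divided into 4 equal shares of 1/20 among Charles, Kenneth, Oliver, Harriet.
Charles predeceased; the 1/20 allotted to Charles's branch passes to Charles's issue by representation.
The 1/20 is divided into 2 equal shares of 1/40 among Isaac, Lydia.
Isaac is living and takes 1/40.
Lydia is living and takes 1/40.
Kenneth is living and takes 1/20.
Oliver is living and takes 1/20.
Harriet is living and takes 1/20.
Albert is living and takes 1/5.
Victor predeceased; the 1/5 allotted to Victor's branch passes to Victor's issue by representation.
The 1/5 is divided into 2 equal shares of 1/10 among Rose, Quentin.
Rose is living and takes 1/10.
Quentin is living and takes 1/10.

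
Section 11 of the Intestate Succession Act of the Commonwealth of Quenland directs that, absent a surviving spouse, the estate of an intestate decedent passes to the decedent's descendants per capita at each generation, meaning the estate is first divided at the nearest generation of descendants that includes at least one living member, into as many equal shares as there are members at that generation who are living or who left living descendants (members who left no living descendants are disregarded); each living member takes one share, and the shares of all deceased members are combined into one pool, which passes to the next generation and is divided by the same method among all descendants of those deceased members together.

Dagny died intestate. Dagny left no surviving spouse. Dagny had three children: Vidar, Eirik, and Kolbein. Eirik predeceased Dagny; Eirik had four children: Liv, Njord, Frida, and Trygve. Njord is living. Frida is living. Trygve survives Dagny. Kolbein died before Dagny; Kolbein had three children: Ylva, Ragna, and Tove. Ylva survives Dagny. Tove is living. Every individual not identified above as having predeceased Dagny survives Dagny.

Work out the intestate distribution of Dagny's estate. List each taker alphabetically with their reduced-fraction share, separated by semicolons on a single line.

Frida 2/21; Liv 2/21; Njord 2/21; Ragna 2/21; Tove 2/21; Trygve 2/21; Vidar 1/3; Ylva 2/21

There is no surviving spouse, so the entire estate passes to Dagny's descendants per capita at each generation.
At generation 1 (Vidar, Eirik, Kolbein) there are 3 shares of (1)/3 = 1/3 each.
Living: Vidar — each takes 1/3.
Deceased: Eirik and Kolbein. Their combined 2/3 is pooled and carried to generation 2.
At generation 2 (Liv, Njord, Frida, Trygve, Ylva, Ragna, Tove) there are 7 shares of (2/3)/7 = 2/21 each.
Living: Liv, Njord, Frida, Trygve, Ylva, Ragna, and Tove — each takes 2/21.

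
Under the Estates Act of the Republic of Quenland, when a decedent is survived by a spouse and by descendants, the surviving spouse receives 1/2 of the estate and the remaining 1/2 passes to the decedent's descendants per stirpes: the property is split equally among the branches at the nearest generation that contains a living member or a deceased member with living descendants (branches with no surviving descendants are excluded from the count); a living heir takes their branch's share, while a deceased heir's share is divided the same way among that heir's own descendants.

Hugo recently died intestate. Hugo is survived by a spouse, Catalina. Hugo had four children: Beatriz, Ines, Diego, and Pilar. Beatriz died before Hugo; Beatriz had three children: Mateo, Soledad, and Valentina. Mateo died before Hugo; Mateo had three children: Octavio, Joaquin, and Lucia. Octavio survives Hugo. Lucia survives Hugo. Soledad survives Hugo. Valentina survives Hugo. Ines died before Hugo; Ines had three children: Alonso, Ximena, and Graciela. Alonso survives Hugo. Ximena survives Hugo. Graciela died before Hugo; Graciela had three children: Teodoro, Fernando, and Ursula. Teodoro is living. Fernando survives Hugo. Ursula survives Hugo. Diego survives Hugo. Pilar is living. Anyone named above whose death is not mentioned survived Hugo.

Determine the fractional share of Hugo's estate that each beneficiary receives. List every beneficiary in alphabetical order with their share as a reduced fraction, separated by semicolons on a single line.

Alonso 1/24; Catalina 1/2; Diego 1/8; Fernando 1/72; Joaquin 1/72; Lucia 1/72; Octavio 1/72; Pilar 1/8; Soledad 1/24; Teodoro 1/72; Ursula 1/72; Valentina 1/24; Ximena 1/24

Catalina, as surviving spouse, takes 1/2.
The remaining 1/2 passes to Hugo's descendants per stirpes.
The 1/2 is divided into 4 equal shares of 1/8 among Beatriz, Ines, Diego, Pilar.
Beatriz predeceased; the 1/8 allotted to Beatriz's branch passes to Beatriz's issue by representation.
The 1/8 is divided into 3 equal shares of 1/24 among Mateo, Soledad, Valentina.
Mateo predeceased; the 1/24 allotted to Mateo's branch passes to Mateo's issue by representation.
The 1/24 is divided into 3 equal shares of 1/72 among Octavio, Joaquin, Lucia.
Octavio is living and takes 1/72.
Joaquin is living and takes 1/72.
Lucia is living and takes 1/72.
Soledad is living and takes 1/24.
Valentina is living and takes 1/24.
Ines predeceased; the 1/8 allotted to Ines's branch passes to Ines's issue by representation.
The 1/8 is divided into 3 equal shares of 1/24 among Alonso, Ximena, Graciela.
Alonso is living and takes 1/24.
Ximena is living and takes 1/24.
Graciela predeceased; the 1/24 allotted to Graciela's branch passes to Graciela's issue by representation.
The 1/24 is divided into 3 equal shares of 1/72 among Teodoro, Fernando, Ursula.
Teodoro is living and takes 1/72.
Fernando is living and takes 1/72.
Ursula is living and takes 1/72.
Diego is living and takes 1/8.
Pilar is living and takes 1/8.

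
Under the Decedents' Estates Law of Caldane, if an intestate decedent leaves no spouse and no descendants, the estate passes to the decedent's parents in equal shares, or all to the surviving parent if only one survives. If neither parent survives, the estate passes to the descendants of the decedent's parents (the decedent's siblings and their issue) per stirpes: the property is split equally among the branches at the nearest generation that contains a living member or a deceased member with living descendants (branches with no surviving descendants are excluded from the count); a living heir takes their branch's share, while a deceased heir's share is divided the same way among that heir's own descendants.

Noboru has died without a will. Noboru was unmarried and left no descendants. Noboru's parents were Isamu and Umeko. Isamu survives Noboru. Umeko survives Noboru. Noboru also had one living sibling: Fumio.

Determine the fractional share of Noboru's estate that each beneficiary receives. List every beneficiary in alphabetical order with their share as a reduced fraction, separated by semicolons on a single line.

Both parents survive, so Isamu and Umeko each take 1/2. The siblings take nothing because a surviving parent has priority.

Isamu 1/2; Umeko 1/2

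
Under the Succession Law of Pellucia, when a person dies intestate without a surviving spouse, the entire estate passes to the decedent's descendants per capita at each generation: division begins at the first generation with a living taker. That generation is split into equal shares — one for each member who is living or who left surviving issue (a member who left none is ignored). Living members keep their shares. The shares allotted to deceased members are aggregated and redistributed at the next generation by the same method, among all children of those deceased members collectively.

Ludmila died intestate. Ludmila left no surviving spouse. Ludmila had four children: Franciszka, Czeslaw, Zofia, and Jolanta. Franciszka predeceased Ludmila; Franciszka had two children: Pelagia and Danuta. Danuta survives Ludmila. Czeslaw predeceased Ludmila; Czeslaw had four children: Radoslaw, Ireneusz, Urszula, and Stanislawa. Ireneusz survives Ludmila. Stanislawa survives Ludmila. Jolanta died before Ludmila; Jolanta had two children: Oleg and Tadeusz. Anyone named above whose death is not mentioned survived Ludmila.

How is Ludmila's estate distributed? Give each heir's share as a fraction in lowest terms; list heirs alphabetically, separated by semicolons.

Danuta 3/32; Ireneusz 3/32; Oleg 3/32; Pelagia 3/32; Radoslaw 3/32; Stanislawa 3/32; Tadeusz 3/32; Urszula 3/32; Zofia 1/4

There is no surviving spouse, so the entire estate passes to Ludmila's descendants per capita at each generation.
At generation 1 (Franciszka, Czeslaw, Zofia, Jolanta) there are 4 shares of (1)/4 = 1/4 each.
Living: Zofia — each takes 1/4.
Deceased: Franciszka, Czeslaw, and Jolanta. Their combined 3/4 is pooled and carried to generation 2.
At generation 2 (Pelagia, Danuta, Radoslaw, Ireneusz, Urszula, Stanislawa, Oleg, Tadeusz) there are 8 shares of (3/4)/8 = 3/32 each.
Living: Pelagia, Danuta, Radoslaw, Ireneusz, Urszula, Stanislawa, Oleg, and Tadeusz — each takes 3/32.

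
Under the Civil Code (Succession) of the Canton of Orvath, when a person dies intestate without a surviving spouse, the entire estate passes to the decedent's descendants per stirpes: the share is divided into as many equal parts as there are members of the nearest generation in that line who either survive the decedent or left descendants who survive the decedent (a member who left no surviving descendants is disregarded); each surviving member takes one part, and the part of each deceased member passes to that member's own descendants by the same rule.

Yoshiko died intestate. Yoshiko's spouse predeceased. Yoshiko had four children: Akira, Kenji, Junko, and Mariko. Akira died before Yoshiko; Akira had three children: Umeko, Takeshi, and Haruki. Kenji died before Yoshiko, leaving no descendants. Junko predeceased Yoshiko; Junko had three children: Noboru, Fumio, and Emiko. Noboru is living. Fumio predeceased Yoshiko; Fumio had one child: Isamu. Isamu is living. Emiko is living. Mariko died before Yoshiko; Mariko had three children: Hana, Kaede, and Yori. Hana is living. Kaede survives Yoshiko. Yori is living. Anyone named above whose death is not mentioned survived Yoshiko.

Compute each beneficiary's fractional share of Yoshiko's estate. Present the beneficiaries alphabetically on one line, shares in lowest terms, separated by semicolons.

Emiko 1/9; Hana 1/9; Haruki 1/9; Isamu 1/9; Kaede 1/9; Noboru 1/9; Takeshi 1/9; Umeko 1/9; Yori 1/9

There is no surviving spouse, so the entire estate passes to Yoshiko's descendants per stirpes.
Kenji left no surviving issue, so that branch lapses and is disregarded.
The estate is divided into 3 equal shares of 1/3 among Akira, Junko, Mariko.
Akira predeceased; the 1/3 allotted to Akira's branch passes to Akira's issue by representation.
The 1/3 is divided into 3 equal shares of 1/9 among Umeko, Takeshi, Haruki.
Umeko is living and takes 1/9.
Takeshi is living and takes 1/9.
Haruki is living and takes 1/9.
Junko predeceased; the 1/3 allotted to Junko's branch passes to Junko's issue by representation.
The 1/3 is divided into 3 equal shares of 1/9 among Noboru, Fumio, Emiko.
Noboru is living and takes 1/9.
Fumio predeceased; the 1/9 allotted to Fumio's branch passes to Fumio's issue by representation.
Isamu is the sole taker at this level and receives the full 1/9.
Emiko is living and takes 1/9.
Mariko predeceased; the 1/3 allotted to Mariko's branch passes to Mariko's issue by representation.
The 1/3 is divided into 3 equal shares of 1/9 among Hana, Kaede, Yori.
Hana is living and takes 1/9.
Kaede is living and takes 1/9.
Yori is living and takes 1/9.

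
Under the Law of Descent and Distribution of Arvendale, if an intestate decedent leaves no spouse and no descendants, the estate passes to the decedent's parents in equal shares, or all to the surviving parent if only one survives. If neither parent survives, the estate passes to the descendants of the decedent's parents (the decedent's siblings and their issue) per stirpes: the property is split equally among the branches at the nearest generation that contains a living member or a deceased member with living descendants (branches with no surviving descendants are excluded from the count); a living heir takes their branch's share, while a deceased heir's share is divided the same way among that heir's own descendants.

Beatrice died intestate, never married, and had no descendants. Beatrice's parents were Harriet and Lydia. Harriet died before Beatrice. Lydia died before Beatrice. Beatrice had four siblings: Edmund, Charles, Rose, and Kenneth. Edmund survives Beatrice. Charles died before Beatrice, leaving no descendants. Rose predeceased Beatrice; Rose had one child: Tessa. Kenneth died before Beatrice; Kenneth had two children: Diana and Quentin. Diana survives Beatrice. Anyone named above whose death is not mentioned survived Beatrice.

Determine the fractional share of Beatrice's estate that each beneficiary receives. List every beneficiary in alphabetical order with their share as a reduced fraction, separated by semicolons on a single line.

Diana 1/6; Edmund 1/3; Quentin 1/6; Tessa 1/3

Neither parent survives and there are no descendants, so the estate passes to Beatrice's siblings and their issue per stirpes.
Charles left no surviving issue, so that branch lapses and is disregarded.
The estate is divided into 3 equal shares of 1/3 among Edmund, Rose, Kenneth.
Edmund is living and takes 1/3.
Rose predeceased; the 1/3 allotted to Rose's branch passes to Rose's issue by representation.
Tessa is the sole taker at this level and receives the full 1/3.
Kenneth predeceased; the 1/3 allotted to Kenneth's branch passes to Kenneth's issue by representation.
The 1/3 is divided into 2 equal shares of 1/6 among Diana, Quentin.
Diana is living and takes 1/6.
Quentin is living and takes 1/6.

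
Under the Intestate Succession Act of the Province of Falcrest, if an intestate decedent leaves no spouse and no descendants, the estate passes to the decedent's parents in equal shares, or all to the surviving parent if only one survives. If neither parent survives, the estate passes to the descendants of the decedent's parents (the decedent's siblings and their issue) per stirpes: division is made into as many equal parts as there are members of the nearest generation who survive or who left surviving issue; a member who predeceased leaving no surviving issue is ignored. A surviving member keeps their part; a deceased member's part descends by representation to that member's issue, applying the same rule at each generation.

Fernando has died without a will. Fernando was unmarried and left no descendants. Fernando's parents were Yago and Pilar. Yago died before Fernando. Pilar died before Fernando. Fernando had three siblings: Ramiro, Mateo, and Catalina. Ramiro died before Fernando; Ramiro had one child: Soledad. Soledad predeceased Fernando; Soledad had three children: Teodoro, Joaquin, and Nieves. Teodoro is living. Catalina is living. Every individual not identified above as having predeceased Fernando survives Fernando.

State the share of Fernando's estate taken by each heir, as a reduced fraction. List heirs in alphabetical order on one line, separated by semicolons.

Neither parent survives and there are no descendants, so the estate passes to Fernando's siblings and their issue per stirpes.
The estate is divided into 3 equal shares of 1/3 among Ramiro, Mateo, Catalina.
Ramiro predeceased; the 1/3 allotted to Ramiro's branch passes to Ramiro's issue by representation.
Soledad's line is the sole branch at this level, so the full 1/3 passes to Soledad's issue by representation.
The 1/3 is divided into 3 equal shares of 1/9 among Teodoro, Joaquin, Nieves.
Teodoro is living and takes 1/9.
Joaquin is living and takes 1/9.
Nieves is living and takes 1/9.
Mateo is living and takes 1/3.
Catalina is living and takes 1/3.

Catalina 1/3; Joaquin 1/9; Mateo 1/3; Nieves 1/9; Teodoro 1/9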